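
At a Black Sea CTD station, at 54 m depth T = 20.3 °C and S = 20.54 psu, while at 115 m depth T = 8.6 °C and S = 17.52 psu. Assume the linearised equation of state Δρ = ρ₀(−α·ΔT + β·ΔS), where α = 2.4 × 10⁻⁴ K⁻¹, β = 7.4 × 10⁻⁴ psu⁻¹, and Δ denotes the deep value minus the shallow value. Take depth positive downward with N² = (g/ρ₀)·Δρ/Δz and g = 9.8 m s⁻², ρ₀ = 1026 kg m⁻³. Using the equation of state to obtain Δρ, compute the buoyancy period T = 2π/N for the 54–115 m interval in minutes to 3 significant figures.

ΔT = -11.7 K, ΔS = -3.02 psu (deep − shallow).
Δρ/ρ₀ = −αΔT + βΔS = 2.808 × 10⁻³ − 2.2348 × 10⁻³ = 5.732 × 10⁻⁴, so Δρ ≈ 0.5881 kg m⁻³.
N² = (g/ρ₀)·Δρ/Δz = g·(Δρ/ρ₀)/Δz = 9.8 × 5.732 × 10⁻⁴ / 61 = 9.2088 × 10⁻⁵ s⁻².
N = √(9.2088 × 10⁻⁵) = 9.5962 × 10⁻³ rad s⁻¹ → T = 2π/N = 654.76 s = 10.913 min ≈ 10.9 min.

10.9 min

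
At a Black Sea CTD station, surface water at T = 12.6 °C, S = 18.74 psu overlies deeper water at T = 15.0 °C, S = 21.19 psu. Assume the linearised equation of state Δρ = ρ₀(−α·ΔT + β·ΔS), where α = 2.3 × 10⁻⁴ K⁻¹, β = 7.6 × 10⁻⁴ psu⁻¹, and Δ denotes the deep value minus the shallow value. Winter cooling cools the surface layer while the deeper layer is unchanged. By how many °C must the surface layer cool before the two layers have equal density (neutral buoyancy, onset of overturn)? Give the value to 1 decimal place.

Neutral buoyancy requires Δρ = 0, i.e. −α(T_deep − T_surf′) + β(S_deep − S_surf) = 0.
T_surf′ = T_deep − (β/α)·ΔS = 15.0 − (7.6 × 10⁻⁴/2.3 × 10⁻⁴)·(+2.45) = 6.904 °C.
Cooling required: 12.6 − (6.904) = 5.696 °C.

5.7 °C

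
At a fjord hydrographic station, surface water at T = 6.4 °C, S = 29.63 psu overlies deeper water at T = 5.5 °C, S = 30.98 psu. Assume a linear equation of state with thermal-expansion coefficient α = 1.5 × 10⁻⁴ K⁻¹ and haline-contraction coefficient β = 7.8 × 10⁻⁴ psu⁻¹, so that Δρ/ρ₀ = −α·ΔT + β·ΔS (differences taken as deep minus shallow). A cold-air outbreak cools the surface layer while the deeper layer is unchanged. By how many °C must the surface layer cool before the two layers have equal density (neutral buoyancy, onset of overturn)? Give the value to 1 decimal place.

Neutral buoyancy requires Δρ = 0, i.e. −α(T_deep − T_surf′) + β(S_deep − S_surf) = 0.
T_surf′ = T_deep − (β/α)·ΔS = 5.5 − (7.8 × 10⁻⁴/1.5 × 10⁻⁴)·(+1.35) = -1.520 °C.
Cooling required: 6.4 − (-1.520) = 7.920 °C.

7.9 °C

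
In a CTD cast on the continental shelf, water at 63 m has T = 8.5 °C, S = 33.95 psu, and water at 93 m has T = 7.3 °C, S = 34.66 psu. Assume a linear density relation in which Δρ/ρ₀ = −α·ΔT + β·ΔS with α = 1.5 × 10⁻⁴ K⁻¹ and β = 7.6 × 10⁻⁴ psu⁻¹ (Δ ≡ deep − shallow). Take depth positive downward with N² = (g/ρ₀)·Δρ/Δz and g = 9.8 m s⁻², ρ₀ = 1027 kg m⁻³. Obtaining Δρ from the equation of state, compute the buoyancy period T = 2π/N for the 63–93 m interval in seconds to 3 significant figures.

ΔT = -1.2 K, ΔS = +0.71 psu (deep − shallow).
Δρ/ρ₀ = −αΔT + βΔS = 1.80 × 10⁻⁴ + 5.396 × 10⁻⁴ = 7.196 × 10⁻⁴, so Δρ ≈ 0.7390 kg m⁻³.
N² = (g/ρ₀)·Δρ/Δz = g·(Δρ/ρ₀)/Δz = 9.8 × 7.196 × 10⁻⁴ / 30 = 2.3507 × 10⁻⁴ s⁻².
N = √(2.3507 × 10⁻⁴) = 0.015332 rad s⁻¹ → T = 2π/N = 409.81 s ≈ 410 s.

410 s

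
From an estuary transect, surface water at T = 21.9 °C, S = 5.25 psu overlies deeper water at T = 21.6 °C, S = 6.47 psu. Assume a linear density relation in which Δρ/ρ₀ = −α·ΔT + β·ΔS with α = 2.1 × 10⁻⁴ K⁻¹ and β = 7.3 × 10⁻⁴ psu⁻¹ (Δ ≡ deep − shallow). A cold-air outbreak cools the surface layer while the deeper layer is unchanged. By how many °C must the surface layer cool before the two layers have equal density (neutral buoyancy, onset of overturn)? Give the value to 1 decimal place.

Neutral buoyancy requires Δρ = 0, i.e. −α(T_deep − T_surf′) + β(S_deep − S_surf) = 0.
T_surf′ = T_deep − (β/α)·ΔS = 21.6 − (7.3 × 10⁻⁴/2.1 × 10⁻⁴)·(+1.22) = 17.359 °C.
Cooling required: 21.9 − (17.359) = 4.541 °C.

4.5 °C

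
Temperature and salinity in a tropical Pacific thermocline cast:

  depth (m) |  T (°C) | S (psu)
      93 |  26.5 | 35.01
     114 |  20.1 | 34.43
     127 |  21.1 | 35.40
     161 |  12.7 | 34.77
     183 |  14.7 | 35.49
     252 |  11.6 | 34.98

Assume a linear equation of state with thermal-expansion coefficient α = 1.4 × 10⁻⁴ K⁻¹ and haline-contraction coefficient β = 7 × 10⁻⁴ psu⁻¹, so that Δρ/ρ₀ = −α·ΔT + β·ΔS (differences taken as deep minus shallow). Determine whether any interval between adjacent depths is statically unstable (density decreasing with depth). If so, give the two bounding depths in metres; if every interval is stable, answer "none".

none

Evaluate Δρ/ρ₀ = −αΔT + βΔS across each adjacent pair:
  93–114 m: −αΔT+βΔS = −(1.4 × 10⁻⁴)(-6.4)+(7 × 10⁻⁴)(-0.58) = 4.9 × 10⁻⁴ → stable
  114–127 m: −αΔT+βΔS = −(1.4 × 10⁻⁴)(+1.0)+(7 × 10⁻⁴)(+0.97) = 5.4 × 10⁻⁴ → stable
  127–161 m: −αΔT+βΔS = −(1.4 × 10⁻⁴)(-8.4)+(7 × 10⁻⁴)(-0.63) = 7.3 × 10⁻⁴ → stable
  161–183 m: −αΔT+βΔS = −(1.4 × 10⁻⁴)(+2.0)+(7 × 10⁻⁴)(+0.72) = 2.2 × 10⁻⁴ → stable
  183–252 m: −αΔT+βΔS = −(1.4 × 10⁻⁴)(-3.1)+(7 × 10⁻⁴)(-0.51) = 7.7 × 10⁻⁵ → stable
Every interval has Δρ > 0: the column is stably stratified throughout.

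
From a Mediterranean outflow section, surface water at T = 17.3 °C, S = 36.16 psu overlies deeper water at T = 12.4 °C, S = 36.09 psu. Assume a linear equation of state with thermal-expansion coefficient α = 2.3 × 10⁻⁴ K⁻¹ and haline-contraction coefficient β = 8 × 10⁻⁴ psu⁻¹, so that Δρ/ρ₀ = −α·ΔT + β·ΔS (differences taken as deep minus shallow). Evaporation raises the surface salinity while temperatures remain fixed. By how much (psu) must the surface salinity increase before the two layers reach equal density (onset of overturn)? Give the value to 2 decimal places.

1.34 psu

Neutral buoyancy requires −α(T_deep − T_surf) + β(S_deep − S_surf′) = 0.
S_surf′ = S_deep − (α/β)·ΔT = 36.09 − (2.3 × 10⁻⁴/8 × 10⁻⁴)·(-4.9) = 37.4988 psu.
Increase required: 37.4988 − 36.16 = 1.3388 psu.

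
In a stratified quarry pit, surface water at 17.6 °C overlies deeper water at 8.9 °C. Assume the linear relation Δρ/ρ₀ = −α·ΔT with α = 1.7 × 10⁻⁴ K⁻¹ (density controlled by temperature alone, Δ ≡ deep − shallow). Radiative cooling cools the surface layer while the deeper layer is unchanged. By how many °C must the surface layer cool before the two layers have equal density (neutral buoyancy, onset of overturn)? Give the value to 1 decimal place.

With temperature the only control, equal density requires T_surf′ = T_deep.
T_surf′ = 8.9 °C.
Cooling required: 17.6 − 8.9 = 8.7 °C.

8.7 °C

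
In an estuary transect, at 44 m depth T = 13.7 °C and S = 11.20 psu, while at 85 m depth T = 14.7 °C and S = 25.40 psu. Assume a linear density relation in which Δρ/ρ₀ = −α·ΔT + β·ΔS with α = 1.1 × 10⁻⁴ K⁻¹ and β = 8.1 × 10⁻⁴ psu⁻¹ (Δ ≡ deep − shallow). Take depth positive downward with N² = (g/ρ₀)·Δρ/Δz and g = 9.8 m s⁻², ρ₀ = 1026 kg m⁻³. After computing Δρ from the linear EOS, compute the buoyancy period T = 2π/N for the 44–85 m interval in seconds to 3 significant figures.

ΔT = +1.0 K, ΔS = +14.20 psu (deep − shallow).
Δρ/ρ₀ = −αΔT + βΔS = -1.10 × 10⁻⁴ + 0.011502 = 0.011392, so Δρ ≈ 11.69 kg m⁻³.
N² = (g/ρ₀)·Δρ/Δz = g·(Δρ/ρ₀)/Δz = 9.8 × 0.011392 / 41 = 2.7230 × 10⁻³ s⁻².
N = √(2.7230 × 10⁻³) = 0.052182 rad s⁻¹ → T = 2π/N = 120.41 s ≈ 120 s.

120 s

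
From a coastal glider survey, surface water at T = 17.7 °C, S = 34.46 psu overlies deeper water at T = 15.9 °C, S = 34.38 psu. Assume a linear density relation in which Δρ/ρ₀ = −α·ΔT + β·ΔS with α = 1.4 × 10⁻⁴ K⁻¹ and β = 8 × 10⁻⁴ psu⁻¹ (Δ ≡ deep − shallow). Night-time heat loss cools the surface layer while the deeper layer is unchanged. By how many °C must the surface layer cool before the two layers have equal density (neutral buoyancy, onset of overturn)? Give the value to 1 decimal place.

Neutral buoyancy requires Δρ = 0, i.e. −α(T_deep − T_surf′) + β(S_deep − S_surf) = 0.
T_surf′ = T_deep − (β/α)·ΔS = 15.9 − (8 × 10⁻⁴/1.4 × 10⁻⁴)·(-0.08) = 16.357 °C.
Cooling required: 17.7 − (16.357) = 1.343 °C.

1.3 °C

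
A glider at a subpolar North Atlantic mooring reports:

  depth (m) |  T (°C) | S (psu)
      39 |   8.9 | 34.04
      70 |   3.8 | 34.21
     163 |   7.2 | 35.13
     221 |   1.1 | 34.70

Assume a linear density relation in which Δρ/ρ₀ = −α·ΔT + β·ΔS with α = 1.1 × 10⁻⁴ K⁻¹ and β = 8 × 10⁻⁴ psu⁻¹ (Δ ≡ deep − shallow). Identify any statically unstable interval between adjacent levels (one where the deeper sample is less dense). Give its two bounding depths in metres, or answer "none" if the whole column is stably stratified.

Evaluate Δρ/ρ₀ = −αΔT + βΔS across each adjacent pair:
  39–70 m: −αΔT+βΔS = −(1.1 × 10⁻⁴)(-5.1)+(8 × 10⁻⁴)(+0.17) = 7.0 × 10⁻⁴ → stable
  70–163 m: −αΔT+βΔS = −(1.1 × 10⁻⁴)(+3.4)+(8 × 10⁻⁴)(+0.92) = 3.6 × 10⁻⁴ → stable
  163–221 m: −αΔT+βΔS = −(1.1 × 10⁻⁴)(-6.1)+(8 × 10⁻⁴)(-0.43) = 3.3 × 10⁻⁴ → stable
Every interval has Δρ > 0: the column is stably stratified throughout.

none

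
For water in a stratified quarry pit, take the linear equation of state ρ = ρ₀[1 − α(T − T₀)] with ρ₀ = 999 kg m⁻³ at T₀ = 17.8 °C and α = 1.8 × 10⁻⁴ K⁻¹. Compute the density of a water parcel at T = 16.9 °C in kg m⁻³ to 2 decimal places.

999.16 kg m⁻³

T − T₀ = -0.9 K.
Bracket = 1 − α·(-0.9) = 1 + (1.62 × 10⁻⁴) = 1.0001620.
ρ = 999 × 1.0001620 = 999.16 kg m⁻³.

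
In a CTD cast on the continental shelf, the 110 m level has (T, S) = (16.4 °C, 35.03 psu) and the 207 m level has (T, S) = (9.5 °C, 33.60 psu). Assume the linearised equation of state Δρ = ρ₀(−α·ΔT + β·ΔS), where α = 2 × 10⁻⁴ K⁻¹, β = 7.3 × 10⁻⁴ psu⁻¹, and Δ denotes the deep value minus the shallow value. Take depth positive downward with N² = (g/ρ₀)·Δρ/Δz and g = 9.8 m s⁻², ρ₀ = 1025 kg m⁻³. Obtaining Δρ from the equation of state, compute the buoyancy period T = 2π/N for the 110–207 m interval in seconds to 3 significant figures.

1.08 × 10³ s

ΔT = -6.9 K, ΔS = -1.43 psu (deep − shallow).
Δρ/ρ₀ = −αΔT + βΔS = 1.38 × 10⁻³ − 1.0439 × 10⁻³ = 3.361 × 10⁻⁴, so Δρ ≈ 0.3445 kg m⁻³.
N² = (g/ρ₀)·Δρ/Δz = g·(Δρ/ρ₀)/Δz = 9.8 × 3.361 × 10⁻⁴ / 97 = 3.3956 × 10⁻⁵ s⁻².
N = √(3.3956 × 10⁻⁵) = 5.8272 × 10⁻³ rad s⁻¹ → T = 2π/N = 1.0783 × 10³ s ≈ 1.08 × 10³ s.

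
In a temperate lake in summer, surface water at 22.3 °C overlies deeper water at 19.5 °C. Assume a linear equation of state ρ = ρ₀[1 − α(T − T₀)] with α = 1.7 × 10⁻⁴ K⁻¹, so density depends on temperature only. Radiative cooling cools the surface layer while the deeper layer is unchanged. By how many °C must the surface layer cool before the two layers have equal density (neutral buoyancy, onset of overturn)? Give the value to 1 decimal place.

With temperature the only control, equal density requires T_surf′ = T_deep.
T_surf′ = 19.5 °C.
Cooling required: 22.3 − 19.5 = 2.8 °C.

2.8 °C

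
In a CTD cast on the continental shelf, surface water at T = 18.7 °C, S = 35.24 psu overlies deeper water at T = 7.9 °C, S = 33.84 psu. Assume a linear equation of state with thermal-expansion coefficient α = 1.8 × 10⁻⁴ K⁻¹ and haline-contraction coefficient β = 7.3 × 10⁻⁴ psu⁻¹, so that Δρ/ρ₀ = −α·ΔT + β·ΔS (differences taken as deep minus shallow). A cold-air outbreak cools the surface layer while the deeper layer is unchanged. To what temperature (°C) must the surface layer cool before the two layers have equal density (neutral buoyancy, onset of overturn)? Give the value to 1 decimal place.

13.6 °C

Neutral buoyancy requires Δρ = 0, i.e. −α(T_deep − T_surf′) + β(S_deep − S_surf) = 0.
T_surf′ = T_deep − (β/α)·ΔS = 7.9 − (7.3 × 10⁻⁴/1.8 × 10⁻⁴)·(-1.40) = 13.578 °C.
Cooling required: 18.7 − (13.578) = 5.122 °C.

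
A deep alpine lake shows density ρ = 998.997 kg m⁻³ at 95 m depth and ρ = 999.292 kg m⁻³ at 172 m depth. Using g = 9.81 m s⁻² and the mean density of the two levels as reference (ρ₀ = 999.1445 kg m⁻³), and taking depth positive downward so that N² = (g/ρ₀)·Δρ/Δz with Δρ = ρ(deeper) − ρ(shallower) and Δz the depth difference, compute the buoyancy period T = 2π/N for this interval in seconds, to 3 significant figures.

Δρ = 999.292 − 998.997 = 0.295 kg m⁻³ over Δz = 172 − 95 = 77 m.
N² = (9.81/999.1445) × (0.295/77) = 3.7616 × 10⁻⁵ s⁻².
N = √(3.7616 × 10⁻⁵) = 6.1332 × 10⁻³ rad s⁻¹, so T = 2π/N = 1.0245 × 10³ s ≈ 1.02 × 10³ s.

1.02 × 10³ s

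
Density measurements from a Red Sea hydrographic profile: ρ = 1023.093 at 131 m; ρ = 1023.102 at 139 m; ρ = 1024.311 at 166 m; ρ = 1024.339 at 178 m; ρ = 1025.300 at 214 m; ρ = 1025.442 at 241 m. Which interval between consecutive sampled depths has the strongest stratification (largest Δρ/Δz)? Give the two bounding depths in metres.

Compute the density gradient over each adjacent pair:
  131–139 m: Δρ/Δz = 0.009/8 = 1.1 × 10⁻³ kg m⁻⁴
  139–166 m: Δρ/Δz = 1.209/27 = 0.045 kg m⁻⁴
  166–178 m: Δρ/Δz = 0.028/12 = 2.3 × 10⁻³ kg m⁻⁴
  178–214 m: Δρ/Δz = 0.961/36 = 0.027 kg m⁻⁴
  214–241 m: Δρ/Δz = 0.142/27 = 5.3 × 10⁻³ kg m⁻⁴
The largest gradient is in the 139–166 m interval — the pycnocline.

139–166 m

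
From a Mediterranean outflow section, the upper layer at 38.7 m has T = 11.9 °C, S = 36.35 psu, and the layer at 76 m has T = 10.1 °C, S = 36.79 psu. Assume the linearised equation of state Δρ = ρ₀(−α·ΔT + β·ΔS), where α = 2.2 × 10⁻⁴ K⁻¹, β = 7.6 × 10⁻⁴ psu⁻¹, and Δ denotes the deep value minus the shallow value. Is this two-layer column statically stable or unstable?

stable

ΔT = 10.1 − 11.9 = -1.8 K and ΔS = 36.79 − 36.35 = +0.44 psu (deep − shallow).
−αΔT = 3.96 × 10⁻⁴; βΔS = 3.344 × 10⁻⁴; sum Δρ/ρ₀ = 7.304 × 10⁻⁴.
Δρ/ρ₀ > 0, so Δρ > 0: deeper water is denser → statically stable.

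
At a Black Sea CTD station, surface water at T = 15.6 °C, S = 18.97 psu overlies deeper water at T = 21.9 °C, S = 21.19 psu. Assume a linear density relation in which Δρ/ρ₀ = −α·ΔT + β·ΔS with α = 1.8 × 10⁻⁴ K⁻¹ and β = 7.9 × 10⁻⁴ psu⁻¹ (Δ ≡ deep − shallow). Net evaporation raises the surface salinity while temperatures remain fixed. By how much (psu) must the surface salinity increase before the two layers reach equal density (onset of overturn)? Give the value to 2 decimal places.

Neutral buoyancy requires −α(T_deep − T_surf) + β(S_deep − S_surf′) = 0.
S_surf′ = S_deep − (α/β)·ΔT = 21.19 − (1.8 × 10⁻⁴/7.9 × 10⁻⁴)·(+6.3) = 19.7546 psu.
Increase required: 19.7546 − 18.97 = 0.7846 psu.

0.78 psu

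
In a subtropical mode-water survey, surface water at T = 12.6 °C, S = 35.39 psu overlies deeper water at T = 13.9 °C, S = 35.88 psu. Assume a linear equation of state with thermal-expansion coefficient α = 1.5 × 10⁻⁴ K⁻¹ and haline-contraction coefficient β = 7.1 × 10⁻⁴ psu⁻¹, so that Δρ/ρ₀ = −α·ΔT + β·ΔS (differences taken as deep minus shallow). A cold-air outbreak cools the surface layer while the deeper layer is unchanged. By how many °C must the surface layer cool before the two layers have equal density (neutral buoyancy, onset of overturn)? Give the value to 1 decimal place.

Neutral buoyancy requires Δρ = 0, i.e. −α(T_deep − T_surf′) + β(S_deep − S_surf) = 0.
T_surf′ = T_deep − (β/α)·ΔS = 13.9 − (7.1 × 10⁻⁴/1.5 × 10⁻⁴)·(+0.49) = 11.581 °C.
Cooling required: 12.6 − (11.581) = 1.019 °C.

1.0 °C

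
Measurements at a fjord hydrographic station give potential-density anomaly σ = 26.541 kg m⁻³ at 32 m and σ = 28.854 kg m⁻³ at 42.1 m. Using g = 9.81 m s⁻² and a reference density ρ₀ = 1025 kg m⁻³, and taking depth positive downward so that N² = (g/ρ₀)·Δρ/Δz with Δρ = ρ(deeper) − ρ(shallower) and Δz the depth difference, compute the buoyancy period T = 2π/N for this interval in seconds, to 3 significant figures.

134 s

Δρ = 1028.854 − 1026.541 = 2.313 kg m⁻³ over Δz = 42.1 − 32 = 10.1 m.
N² = (9.81/1025) × (2.313/10.1) = 2.1918 × 10⁻³ s⁻².
N = √(2.1918 × 10⁻³) = 0.046817 rad s⁻¹, so T = 2π/N = 134.21 s ≈ 134 s.
A positive N² confirms static stability across the interval.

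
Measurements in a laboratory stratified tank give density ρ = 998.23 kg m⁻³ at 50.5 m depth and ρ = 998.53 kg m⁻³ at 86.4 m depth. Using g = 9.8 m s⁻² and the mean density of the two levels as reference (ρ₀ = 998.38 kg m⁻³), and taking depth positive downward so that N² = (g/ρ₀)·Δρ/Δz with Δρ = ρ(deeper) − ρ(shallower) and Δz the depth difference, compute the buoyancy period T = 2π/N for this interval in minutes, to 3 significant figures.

Δρ = 998.53 − 998.23 = 0.30 kg m⁻³ over Δz = 86.4 − 50.5 = 35.9 m.
N² = (9.8/998.38) × (0.30/35.9) = 8.2027 × 10⁻⁵ s⁻².
N = √(8.2027 × 10⁻⁵) = 9.0569 × 10⁻³ rad s⁻¹, so T = 2π/N = 693.75 s = 11.562 min ≈ 11.6 min.

11.6 min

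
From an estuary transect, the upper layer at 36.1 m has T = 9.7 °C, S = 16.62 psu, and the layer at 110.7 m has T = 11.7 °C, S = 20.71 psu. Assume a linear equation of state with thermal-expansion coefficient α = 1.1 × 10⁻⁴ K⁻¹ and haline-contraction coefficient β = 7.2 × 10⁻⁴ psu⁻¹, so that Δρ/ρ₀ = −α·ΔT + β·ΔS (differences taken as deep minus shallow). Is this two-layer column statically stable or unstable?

stable

ΔT = 11.7 − 9.7 = +2.0 K and ΔS = 20.71 − 16.62 = +4.09 psu (deep − shallow).
−αΔT = -2.20 × 10⁻⁴; βΔS = 2.9448 × 10⁻³; sum Δρ/ρ₀ = 2.7248 × 10⁻³.
Δρ/ρ₀ > 0, so Δρ > 0: deeper water is denser → statically stable.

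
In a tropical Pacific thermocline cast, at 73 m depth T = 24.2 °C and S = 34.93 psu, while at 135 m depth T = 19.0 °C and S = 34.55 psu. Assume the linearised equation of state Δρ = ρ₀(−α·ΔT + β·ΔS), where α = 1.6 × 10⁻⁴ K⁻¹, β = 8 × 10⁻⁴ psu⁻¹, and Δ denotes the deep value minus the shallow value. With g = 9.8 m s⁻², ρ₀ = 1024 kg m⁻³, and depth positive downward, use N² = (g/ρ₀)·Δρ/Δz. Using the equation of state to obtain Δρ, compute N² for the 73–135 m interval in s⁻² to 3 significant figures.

8.35 × 10⁻⁵ s⁻²

ΔT = -5.2 K, ΔS = -0.38 psu (deep − shallow).
Δρ/ρ₀ = −αΔT + βΔS = 8.32 × 10⁻⁴ − 3.04 × 10⁻⁴ = 5.28 × 10⁻⁴, so Δρ ≈ 0.5407 kg m⁻³.
N² = (g/ρ₀)·Δρ/Δz = g·(Δρ/ρ₀)/Δz = 9.8 × 5.28 × 10⁻⁴ / 62 = 8.3458 × 10⁻⁵ s⁻² ≈ 8.35 × 10⁻⁵ s⁻².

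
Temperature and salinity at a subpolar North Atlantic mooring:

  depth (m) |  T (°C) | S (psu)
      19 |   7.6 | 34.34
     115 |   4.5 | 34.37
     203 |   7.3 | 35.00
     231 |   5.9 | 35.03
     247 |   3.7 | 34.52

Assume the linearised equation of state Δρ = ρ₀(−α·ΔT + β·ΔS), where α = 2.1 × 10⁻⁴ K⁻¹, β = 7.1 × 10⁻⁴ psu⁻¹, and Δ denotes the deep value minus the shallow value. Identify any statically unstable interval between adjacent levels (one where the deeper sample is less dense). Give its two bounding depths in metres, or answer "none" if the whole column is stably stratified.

115–203 m

Evaluate Δρ/ρ₀ = −αΔT + βΔS across each adjacent pair:
  19–115 m: −αΔT+βΔS = −(2.1 × 10⁻⁴)(-3.1)+(7.1 × 10⁻⁴)(+0.03) = 6.7 × 10⁻⁴ → stable
  115–203 m: −αΔT+βΔS = −(2.1 × 10⁻⁴)(+2.8)+(7.1 × 10⁻⁴)(+0.63) = -1.4 × 10⁻⁴ → UNSTABLE
  203–231 m: −αΔT+βΔS = −(2.1 × 10⁻⁴)(-1.4)+(7.1 × 10⁻⁴)(+0.03) = 3.2 × 10⁻⁴ → stable
  231–247 m: −αΔT+βΔS = −(2.1 × 10⁻⁴)(-2.2)+(7.1 × 10⁻⁴)(-0.51) = 1.0 × 10⁻⁴ → stable
The 115–203 m interval has Δρ < 0: lighter water underlies denser water.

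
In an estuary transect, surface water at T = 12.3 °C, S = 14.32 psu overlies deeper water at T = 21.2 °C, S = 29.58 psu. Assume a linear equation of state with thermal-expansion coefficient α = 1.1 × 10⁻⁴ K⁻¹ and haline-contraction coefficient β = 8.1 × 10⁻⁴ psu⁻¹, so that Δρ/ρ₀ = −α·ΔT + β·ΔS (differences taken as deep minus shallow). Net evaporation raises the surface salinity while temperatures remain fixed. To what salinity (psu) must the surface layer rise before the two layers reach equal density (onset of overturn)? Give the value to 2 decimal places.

28.37 psu

Neutral buoyancy requires −α(T_deep − T_surf) + β(S_deep − S_surf′) = 0.
S_surf′ = S_deep − (α/β)·ΔT = 29.58 − (1.1 × 10⁻⁴/8.1 × 10⁻⁴)·(+8.9) = 28.3714 psu.
Increase required: 28.3714 − 14.32 = 14.0514 psu.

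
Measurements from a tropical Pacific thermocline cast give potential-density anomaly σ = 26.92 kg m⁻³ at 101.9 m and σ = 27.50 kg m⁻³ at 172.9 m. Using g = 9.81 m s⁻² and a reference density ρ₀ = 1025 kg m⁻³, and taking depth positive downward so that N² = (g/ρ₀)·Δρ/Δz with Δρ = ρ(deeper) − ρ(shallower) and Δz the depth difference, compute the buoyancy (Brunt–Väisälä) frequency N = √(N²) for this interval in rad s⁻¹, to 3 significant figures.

Δρ = 1027.50 − 1026.92 = 0.58 kg m⁻³ over Δz = 172.9 − 101.9 = 71 m.
N² = (9.81/1025) × (0.58/71) = 7.8183 × 10⁻⁵ s⁻².
N = √(7.8183 × 10⁻⁵) = 8.8421 × 10⁻³ rad s⁻¹ ≈ 8.84 × 10⁻³ rad s⁻¹.

8.84 × 10⁻³ rad s⁻¹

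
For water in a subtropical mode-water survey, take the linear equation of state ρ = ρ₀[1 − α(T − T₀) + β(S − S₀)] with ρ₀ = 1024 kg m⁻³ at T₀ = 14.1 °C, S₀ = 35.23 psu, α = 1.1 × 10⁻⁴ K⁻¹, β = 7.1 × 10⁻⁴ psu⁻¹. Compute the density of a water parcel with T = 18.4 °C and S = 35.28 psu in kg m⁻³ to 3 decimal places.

T − T₀ = +4.3 K, S − S₀ = +0.05 psu.
Bracket = 1 − α·(+4.3) + β·(+0.05) = 1 + (-4.375 × 10⁻⁴) = 0.9995625.
ρ = 1024 × 0.9995625 = 1023.552 kg m⁻³.

1023.552 kg m⁻³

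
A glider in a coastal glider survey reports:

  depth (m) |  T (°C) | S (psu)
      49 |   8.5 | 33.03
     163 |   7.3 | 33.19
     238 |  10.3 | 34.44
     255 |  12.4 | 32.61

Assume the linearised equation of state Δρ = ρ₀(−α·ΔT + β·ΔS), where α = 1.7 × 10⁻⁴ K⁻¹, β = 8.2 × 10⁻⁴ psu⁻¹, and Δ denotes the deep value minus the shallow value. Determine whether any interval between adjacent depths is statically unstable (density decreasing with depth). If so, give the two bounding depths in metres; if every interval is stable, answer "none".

Evaluate Δρ/ρ₀ = −αΔT + βΔS across each adjacent pair:
  49–163 m: −αΔT+βΔS = −(1.7 × 10⁻⁴)(-1.2)+(8.2 × 10⁻⁴)(+0.16) = 3.4 × 10⁻⁴ → stable
  163–238 m: −αΔT+βΔS = −(1.7 × 10⁻⁴)(+3.0)+(8.2 × 10⁻⁴)(+1.25) = 5.1 × 10⁻⁴ → stable
  238–255 m: −αΔT+βΔS = −(1.7 × 10⁻⁴)(+2.1)+(8.2 × 10⁻⁴)(-1.83) = -1.9 × 10⁻³ → UNSTABLE
The 238–255 m interval has Δρ < 0: lighter water underlies denser water.

238–255 m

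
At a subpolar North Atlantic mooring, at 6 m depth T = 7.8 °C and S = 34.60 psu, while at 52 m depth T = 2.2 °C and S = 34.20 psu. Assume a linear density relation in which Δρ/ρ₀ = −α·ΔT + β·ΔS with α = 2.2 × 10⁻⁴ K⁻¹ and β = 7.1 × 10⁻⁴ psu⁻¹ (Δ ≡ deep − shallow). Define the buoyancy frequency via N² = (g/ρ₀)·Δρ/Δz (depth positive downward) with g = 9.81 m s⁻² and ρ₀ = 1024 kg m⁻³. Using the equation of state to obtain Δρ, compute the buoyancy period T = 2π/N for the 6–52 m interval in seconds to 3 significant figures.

ΔT = -5.6 K, ΔS = -0.40 psu (deep − shallow).
Δρ/ρ₀ = −αΔT + βΔS = 1.232 × 10⁻³ − 2.84 × 10⁻⁴ = 9.48 × 10⁻⁴, so Δρ ≈ 0.9708 kg m⁻³.
N² = (g/ρ₀)·Δρ/Δz = g·(Δρ/ρ₀)/Δz = 9.81 × 9.48 × 10⁻⁴ / 46 = 2.0217 × 10⁻⁴ s⁻².
N = √(2.0217 × 10⁻⁴) = 0.014219 rad s⁻¹ → T = 2π/N = 441.89 s ≈ 442 s.

442 s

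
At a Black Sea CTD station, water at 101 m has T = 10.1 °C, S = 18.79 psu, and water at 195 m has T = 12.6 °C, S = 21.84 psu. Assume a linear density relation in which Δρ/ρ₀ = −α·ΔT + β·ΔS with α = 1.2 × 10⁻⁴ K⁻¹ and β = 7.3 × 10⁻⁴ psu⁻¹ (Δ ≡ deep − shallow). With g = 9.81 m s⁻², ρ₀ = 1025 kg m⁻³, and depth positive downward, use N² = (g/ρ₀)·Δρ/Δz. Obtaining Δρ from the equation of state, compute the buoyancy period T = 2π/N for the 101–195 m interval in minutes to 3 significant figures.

ΔT = +2.5 K, ΔS = +3.05 psu (deep − shallow).
Δρ/ρ₀ = −αΔT + βΔS = -3.00 × 10⁻⁴ + 2.2265 × 10⁻³ = 1.9265 × 10⁻³, so Δρ ≈ 1.975 kg m⁻³.
N² = (g/ρ₀)·Δρ/Δz = g·(Δρ/ρ₀)/Δz = 9.81 × 1.9265 × 10⁻³ / 94 = 2.0105 × 10⁻⁴ s⁻².
N = √(2.0105 × 10⁻⁴) = 0.014179 rad s⁻¹ → T = 2π/N = 443.13 s = 7.3855 min ≈ 7.39 min.

7.39 min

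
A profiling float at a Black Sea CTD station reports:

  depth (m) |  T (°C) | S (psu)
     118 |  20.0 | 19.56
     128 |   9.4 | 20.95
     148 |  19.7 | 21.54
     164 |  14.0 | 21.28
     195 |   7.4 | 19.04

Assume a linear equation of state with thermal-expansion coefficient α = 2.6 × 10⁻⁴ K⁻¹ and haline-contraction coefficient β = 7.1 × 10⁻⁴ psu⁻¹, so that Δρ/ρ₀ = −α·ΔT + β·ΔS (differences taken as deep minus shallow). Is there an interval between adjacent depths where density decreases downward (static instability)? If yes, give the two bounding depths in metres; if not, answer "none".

128–148 m

Evaluate Δρ/ρ₀ = −αΔT + βΔS across each adjacent pair:
  118–128 m: −αΔT+βΔS = −(2.6 × 10⁻⁴)(-10.6)+(7.1 × 10⁻⁴)(+1.39) = 3.7 × 10⁻³ → stable
  128–148 m: −αΔT+βΔS = −(2.6 × 10⁻⁴)(+10.3)+(7.1 × 10⁻⁴)(+0.59) = -2.3 × 10⁻³ → UNSTABLE
  148–164 m: −αΔT+βΔS = −(2.6 × 10⁻⁴)(-5.7)+(7.1 × 10⁻⁴)(-0.26) = 1.3 × 10⁻³ → stable
  164–195 m: −αΔT+βΔS = −(2.6 × 10⁻⁴)(-6.6)+(7.1 × 10⁻⁴)(-2.24) = 1.3 × 10⁻⁴ → stable
The 128–148 m interval has Δρ < 0: lighter water underlies denser water.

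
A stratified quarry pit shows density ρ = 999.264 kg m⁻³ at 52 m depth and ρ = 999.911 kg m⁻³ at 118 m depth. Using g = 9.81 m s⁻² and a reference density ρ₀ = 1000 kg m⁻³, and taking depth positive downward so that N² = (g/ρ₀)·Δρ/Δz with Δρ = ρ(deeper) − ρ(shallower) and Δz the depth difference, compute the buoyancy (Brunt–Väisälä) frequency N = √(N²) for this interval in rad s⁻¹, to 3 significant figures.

9.81 × 10⁻³ rad s⁻¹

Δρ = 999.911 − 999.264 = 0.647 kg m⁻³ over Δz = 118 − 52 = 66 m.
N² = (9.81/1000) × (0.647/66) = 9.6168 × 10⁻⁵ s⁻².
N = √(9.6168 × 10⁻⁵) = 9.8065 × 10⁻³ rad s⁻¹ ≈ 9.81 × 10⁻³ rad s⁻¹.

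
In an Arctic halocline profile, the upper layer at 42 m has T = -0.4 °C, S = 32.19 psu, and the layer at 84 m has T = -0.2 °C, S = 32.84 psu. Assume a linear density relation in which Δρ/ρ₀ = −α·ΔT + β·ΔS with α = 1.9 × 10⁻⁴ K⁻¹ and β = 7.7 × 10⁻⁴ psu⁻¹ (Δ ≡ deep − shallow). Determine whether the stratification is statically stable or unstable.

ΔT = -0.2 − -0.4 = +0.2 K and ΔS = 32.84 − 32.19 = +0.65 psu (deep − shallow).
−αΔT = -3.80 × 10⁻⁵; βΔS = 5.005 × 10⁻⁴; sum Δρ/ρ₀ = 4.625 × 10⁻⁴.
Δρ/ρ₀ > 0, so Δρ > 0: deeper water is denser → statically stable.

stable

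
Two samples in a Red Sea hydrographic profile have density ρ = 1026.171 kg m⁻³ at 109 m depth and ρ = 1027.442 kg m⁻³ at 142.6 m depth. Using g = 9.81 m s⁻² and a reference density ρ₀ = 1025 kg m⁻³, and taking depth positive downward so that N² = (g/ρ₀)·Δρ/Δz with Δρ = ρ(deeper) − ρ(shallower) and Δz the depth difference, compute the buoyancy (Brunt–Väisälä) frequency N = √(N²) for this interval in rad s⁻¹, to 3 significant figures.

0.0190 rad s⁻¹

Δρ = 1027.442 − 1026.171 = 1.271 kg m⁻³ over Δz = 142.6 − 109 = 33.6 m.
N² = (9.81/1025) × (1.271/33.6) = 3.6204 × 10⁻⁴ s⁻².
N = √(3.6204 × 10⁻⁴) = 0.019027 rad s⁻¹ ≈ 0.0190 rad s⁻¹.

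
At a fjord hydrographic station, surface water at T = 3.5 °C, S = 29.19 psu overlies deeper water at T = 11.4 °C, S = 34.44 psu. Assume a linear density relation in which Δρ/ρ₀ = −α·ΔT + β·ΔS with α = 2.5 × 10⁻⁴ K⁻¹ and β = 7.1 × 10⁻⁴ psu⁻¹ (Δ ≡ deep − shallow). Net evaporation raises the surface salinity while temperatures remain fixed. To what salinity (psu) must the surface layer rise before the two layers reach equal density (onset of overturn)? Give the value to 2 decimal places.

31.66 psu

Neutral buoyancy requires −α(T_deep − T_surf) + β(S_deep − S_surf′) = 0.
S_surf′ = S_deep − (α/β)·ΔT = 34.44 − (2.5 × 10⁻⁴/7.1 × 10⁻⁴)·(+7.9) = 31.6583 psu.
Increase required: 31.6583 − 29.19 = 2.4683 psu.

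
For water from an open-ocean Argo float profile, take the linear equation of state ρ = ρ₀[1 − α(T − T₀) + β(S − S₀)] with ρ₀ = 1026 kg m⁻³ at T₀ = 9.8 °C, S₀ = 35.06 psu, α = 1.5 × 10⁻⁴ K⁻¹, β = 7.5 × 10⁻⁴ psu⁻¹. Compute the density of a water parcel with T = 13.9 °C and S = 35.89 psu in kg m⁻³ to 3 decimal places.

1026.008 kg m⁻³

T − T₀ = +4.1 K, S − S₀ = +0.83 psu.
Bracket = 1 − α·(+4.1) + β·(+0.83) = 1 + (7.50 × 10⁻⁶) = 1.0000075.
ρ = 1026 × 1.0000075 = 1026.008 kg m⁻³.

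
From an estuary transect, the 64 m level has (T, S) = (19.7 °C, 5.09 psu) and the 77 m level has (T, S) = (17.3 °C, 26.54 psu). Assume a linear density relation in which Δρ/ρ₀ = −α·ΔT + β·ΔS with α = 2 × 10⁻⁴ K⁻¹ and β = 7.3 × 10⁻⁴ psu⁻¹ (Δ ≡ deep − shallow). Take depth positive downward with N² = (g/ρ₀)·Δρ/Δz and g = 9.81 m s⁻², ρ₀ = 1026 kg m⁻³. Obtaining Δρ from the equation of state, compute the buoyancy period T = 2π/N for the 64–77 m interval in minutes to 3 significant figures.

ΔT = -2.4 K, ΔS = +21.45 psu (deep − shallow).
Δρ/ρ₀ = −αΔT + βΔS = 4.80 × 10⁻⁴ + 0.0156585 = 0.0161385, so Δρ ≈ 16.56 kg m⁻³.
N² = (g/ρ₀)·Δρ/Δz = g·(Δρ/ρ₀)/Δz = 9.81 × 0.0161385 / 13 = 0.012178 s⁻².
N = √(0.012178) = 0.11035 rad s⁻¹ → T = 2π/N = 56.939 s = 0.94898 min ≈ 0.949 min.

0.949 min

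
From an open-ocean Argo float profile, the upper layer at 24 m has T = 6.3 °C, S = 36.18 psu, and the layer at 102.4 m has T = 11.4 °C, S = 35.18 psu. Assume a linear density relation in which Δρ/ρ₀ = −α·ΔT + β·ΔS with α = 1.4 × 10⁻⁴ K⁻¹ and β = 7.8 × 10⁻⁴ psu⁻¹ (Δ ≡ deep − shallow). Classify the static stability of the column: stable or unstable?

ΔT = 11.4 − 6.3 = +5.1 K and ΔS = 35.18 − 36.18 = -1.00 psu (deep − shallow).
−αΔT = -7.14 × 10⁻⁴; βΔS = -7.80 × 10⁻⁴; sum Δρ/ρ₀ = -1.494 × 10⁻³.
Δρ/ρ₀ < 0, so Δρ < 0: deeper water is lighter → statically unstable; the column would overturn.

unstable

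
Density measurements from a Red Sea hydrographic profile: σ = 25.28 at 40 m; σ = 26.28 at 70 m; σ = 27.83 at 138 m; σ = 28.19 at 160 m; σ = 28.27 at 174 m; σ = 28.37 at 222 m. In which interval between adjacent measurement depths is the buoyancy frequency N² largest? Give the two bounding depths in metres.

Compute the density gradient over each adjacent pair:
  40–70 m: Δρ/Δz = 1.00/30 = 0.033 kg m⁻⁴
  70–138 m: Δρ/Δz = 1.55/68 = 0.023 kg m⁻⁴
  138–160 m: Δρ/Δz = 0.36/22 = 0.016 kg m⁻⁴
  160–174 m: Δρ/Δz = 0.08/14 = 5.7 × 10⁻³ kg m⁻⁴
  174–222 m: Δρ/Δz = 0.10/48 = 2.1 × 10⁻³ kg m⁻⁴
The largest gradient is in the 40–70 m interval — the pycnocline.

40–70 m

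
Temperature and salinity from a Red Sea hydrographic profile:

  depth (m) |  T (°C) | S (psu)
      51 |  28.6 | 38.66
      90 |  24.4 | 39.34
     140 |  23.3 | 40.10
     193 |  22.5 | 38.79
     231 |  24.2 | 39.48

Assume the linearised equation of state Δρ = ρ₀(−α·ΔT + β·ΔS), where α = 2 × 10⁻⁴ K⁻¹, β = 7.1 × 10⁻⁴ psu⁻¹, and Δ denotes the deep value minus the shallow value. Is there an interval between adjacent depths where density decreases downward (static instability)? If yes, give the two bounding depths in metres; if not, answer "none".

140–193 m

Evaluate Δρ/ρ₀ = −αΔT + βΔS across each adjacent pair:
  51–90 m: −αΔT+βΔS = −(2 × 10⁻⁴)(-4.2)+(7.1 × 10⁻⁴)(+0.68) = 1.3 × 10⁻³ → stable
  90–140 m: −αΔT+βΔS = −(2 × 10⁻⁴)(-1.1)+(7.1 × 10⁻⁴)(+0.76) = 7.6 × 10⁻⁴ → stable
  140–193 m: −αΔT+βΔS = −(2 × 10⁻⁴)(-0.8)+(7.1 × 10⁻⁴)(-1.31) = -7.7 × 10⁻⁴ → UNSTABLE
  193–231 m: −αΔT+βΔS = −(2 × 10⁻⁴)(+1.7)+(7.1 × 10⁻⁴)(+0.69) = 1.5 × 10⁻⁴ → stable
The 140–193 m interval has Δρ < 0: lighter water underlies denser water.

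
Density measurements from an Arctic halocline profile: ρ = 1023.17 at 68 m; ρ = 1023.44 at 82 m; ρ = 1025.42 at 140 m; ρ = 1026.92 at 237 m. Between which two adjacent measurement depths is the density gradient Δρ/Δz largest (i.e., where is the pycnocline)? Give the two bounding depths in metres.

82–140 m

Compute the density gradient over each adjacent pair:
  68–82 m: Δρ/Δz = 0.27/14 = 0.019 kg m⁻⁴
  82–140 m: Δρ/Δz = 1.98/58 = 0.034 kg m⁻⁴
  140–237 m: Δρ/Δz = 1.50/97 = 0.015 kg m⁻⁴
The largest gradient is in the 82–140 m interval — the pycnocline.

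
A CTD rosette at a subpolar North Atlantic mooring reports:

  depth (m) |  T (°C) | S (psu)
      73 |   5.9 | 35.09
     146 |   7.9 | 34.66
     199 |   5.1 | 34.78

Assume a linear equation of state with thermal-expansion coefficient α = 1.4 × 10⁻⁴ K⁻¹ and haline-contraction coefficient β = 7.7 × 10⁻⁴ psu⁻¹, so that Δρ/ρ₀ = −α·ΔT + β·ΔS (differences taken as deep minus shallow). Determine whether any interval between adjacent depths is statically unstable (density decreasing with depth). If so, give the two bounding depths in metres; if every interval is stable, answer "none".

Evaluate Δρ/ρ₀ = −αΔT + βΔS across each adjacent pair:
  73–146 m: −αΔT+βΔS = −(1.4 × 10⁻⁴)(+2.0)+(7.7 × 10⁻⁴)(-0.43) = -6.1 × 10⁻⁴ → UNSTABLE
  146–199 m: −αΔT+βΔS = −(1.4 × 10⁻⁴)(-2.8)+(7.7 × 10⁻⁴)(+0.12) = 4.8 × 10⁻⁴ → stable
The 73–146 m interval has Δρ < 0: lighter water underlies denser water.

73–146 m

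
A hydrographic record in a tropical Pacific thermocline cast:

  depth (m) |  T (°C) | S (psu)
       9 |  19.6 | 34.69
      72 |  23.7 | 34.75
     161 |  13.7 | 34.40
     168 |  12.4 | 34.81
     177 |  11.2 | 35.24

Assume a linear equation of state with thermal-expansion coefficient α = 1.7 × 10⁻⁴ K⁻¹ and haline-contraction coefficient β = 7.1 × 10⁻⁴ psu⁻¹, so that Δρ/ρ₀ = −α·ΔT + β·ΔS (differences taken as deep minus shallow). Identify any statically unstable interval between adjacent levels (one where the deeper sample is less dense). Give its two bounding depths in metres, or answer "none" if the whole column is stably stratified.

Evaluate Δρ/ρ₀ = −αΔT + βΔS across each adjacent pair:
  9–72 m: −αΔT+βΔS = −(1.7 × 10⁻⁴)(+4.1)+(7.1 × 10⁻⁴)(+0.06) = -6.5 × 10⁻⁴ → UNSTABLE
  72–161 m: −αΔT+βΔS = −(1.7 × 10⁻⁴)(-10.0)+(7.1 × 10⁻⁴)(-0.35) = 1.5 × 10⁻³ → stable
  161–168 m: −αΔT+βΔS = −(1.7 × 10⁻⁴)(-1.3)+(7.1 × 10⁻⁴)(+0.41) = 5.1 × 10⁻⁴ → stable
  168–177 m: −αΔT+βΔS = −(1.7 × 10⁻⁴)(-1.2)+(7.1 × 10⁻⁴)(+0.43) = 5.1 × 10⁻⁴ → stable
The 9–72 m interval has Δρ < 0: lighter water underlies denser water.

9–72 m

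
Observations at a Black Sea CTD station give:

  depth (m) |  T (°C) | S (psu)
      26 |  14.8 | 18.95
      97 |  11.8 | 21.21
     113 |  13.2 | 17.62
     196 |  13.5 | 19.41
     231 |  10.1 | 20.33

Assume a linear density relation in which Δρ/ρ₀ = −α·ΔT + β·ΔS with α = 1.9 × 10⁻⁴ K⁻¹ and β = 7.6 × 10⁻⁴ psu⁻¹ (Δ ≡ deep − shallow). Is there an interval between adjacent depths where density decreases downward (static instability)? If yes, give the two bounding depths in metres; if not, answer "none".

97–113 m

Evaluate Δρ/ρ₀ = −αΔT + βΔS across each adjacent pair:
  26–97 m: −αΔT+βΔS = −(1.9 × 10⁻⁴)(-3.0)+(7.6 × 10⁻⁴)(+2.26) = 2.3 × 10⁻³ → stable
  97–113 m: −αΔT+βΔS = −(1.9 × 10⁻⁴)(+1.4)+(7.6 × 10⁻⁴)(-3.59) = -3.0 × 10⁻³ → UNSTABLE
  113–196 m: −αΔT+βΔS = −(1.9 × 10⁻⁴)(+0.3)+(7.6 × 10⁻⁴)(+1.79) = 1.3 × 10⁻³ → stable
  196–231 m: −αΔT+βΔS = −(1.9 × 10⁻⁴)(-3.4)+(7.6 × 10⁻⁴)(+0.92) = 1.3 × 10⁻³ → stable
The 97–113 m interval has Δρ < 0: lighter water underlies denser water.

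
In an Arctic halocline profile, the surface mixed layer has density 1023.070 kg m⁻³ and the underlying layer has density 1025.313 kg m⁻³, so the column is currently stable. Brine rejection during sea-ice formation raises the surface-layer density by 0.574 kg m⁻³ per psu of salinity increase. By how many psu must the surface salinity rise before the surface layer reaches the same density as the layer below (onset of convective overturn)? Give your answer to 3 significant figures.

3.91 psu

Density deficit of the surface layer: 1025.313 − 1023.070 = 2.243 kg m⁻³.
Required change = 2.243 / 0.574 = 3.91 psu.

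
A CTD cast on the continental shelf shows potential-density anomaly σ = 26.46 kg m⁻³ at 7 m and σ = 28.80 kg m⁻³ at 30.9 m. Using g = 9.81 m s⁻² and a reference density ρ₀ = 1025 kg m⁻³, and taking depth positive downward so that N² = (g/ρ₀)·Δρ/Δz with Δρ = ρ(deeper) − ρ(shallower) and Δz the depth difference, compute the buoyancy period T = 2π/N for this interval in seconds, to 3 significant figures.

Δρ = 1028.80 − 1026.46 = 2.34 kg m⁻³ over Δz = 30.9 − 7 = 23.9 m.
N² = (9.81/1025) × (2.34/23.9) = 9.3705 × 10⁻⁴ s⁻².
N = √(9.3705 × 10⁻⁴) = 0.030611 rad s⁻¹, so T = 2π/N = 205.26 s ≈ 205 s.
A positive N² confirms static stability across the interval.

205 s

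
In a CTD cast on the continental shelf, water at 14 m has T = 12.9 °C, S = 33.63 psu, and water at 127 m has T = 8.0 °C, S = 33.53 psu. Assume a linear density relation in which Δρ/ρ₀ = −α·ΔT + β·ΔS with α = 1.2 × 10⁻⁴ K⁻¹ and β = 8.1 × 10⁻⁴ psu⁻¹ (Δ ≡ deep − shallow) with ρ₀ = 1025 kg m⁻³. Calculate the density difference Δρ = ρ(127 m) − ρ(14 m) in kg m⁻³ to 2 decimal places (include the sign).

+0.52 kg m⁻³

ΔT = -4.9 K, ΔS = -0.10 psu (deep − shallow).
Δρ/ρ₀ = −(1.2 × 10⁻⁴)(-4.9) + (8.1 × 10⁻⁴)(-0.10) = 5.07 × 10⁻⁴.
Δρ = 1025 × (5.07 × 10⁻⁴) = +0.52 kg m⁻³.
Positive Δρ: denser below, stable.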